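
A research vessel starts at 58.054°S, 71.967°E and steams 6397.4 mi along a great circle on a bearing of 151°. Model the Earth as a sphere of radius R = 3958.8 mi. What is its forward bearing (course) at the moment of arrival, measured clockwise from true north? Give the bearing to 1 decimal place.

δ = 6397.4/3958.8 = 1.615995 rad (92.5897°).
With φ₁ = -58.054° = -1.013233 rad and θ = 151° = 2.635447 rad:
Destination latitude: φ₂ = arcsin( sin φ₁ cos δ + cos φ₁ sin δ cos θ ) = arcsin(-0.423966) = -25.085°.
For the longitude increment, Δλ = atan2( sin θ sin δ cos φ₁, cos δ − sin φ₁ sin φ₂ ) = atan2(0.256260, -0.404938) = 147.673°.
λ₂ = 71.967° + 147.673° = 219.640°, normalized to (−180°, 180°] → -140.360°.
The forward bearing on arrival equals the back-azimuth from the destination plus 180°.
Back-azimuth from P₂ (-25.1°, -140.4°) to P₁ (-58.1°, 72.0°), with Δλ' = λ₁ − λ₂ = 212.3°: atan2( sin Δλ' cos φ₁ , cos φ₂ sin φ₁ − sin φ₂ cos φ₁ cos Δλ' ) = 196.5°.
Final bearing = (196.5° + 180°) mod 360° = 16.5°.

final bearing 16.5°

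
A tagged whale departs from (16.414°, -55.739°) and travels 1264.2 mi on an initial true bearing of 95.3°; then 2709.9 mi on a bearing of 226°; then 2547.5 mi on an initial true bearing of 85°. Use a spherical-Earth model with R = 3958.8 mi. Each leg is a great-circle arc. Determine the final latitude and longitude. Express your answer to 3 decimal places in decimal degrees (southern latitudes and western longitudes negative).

latitude -8.122°, longitude -27.751°

Apply the spherical direct solution leg by leg, carrying full precision between legs.
Leg 1: from (16.414°, -55.739°), δ = 1264.2/3958.8 = 0.319339 rad, θ = 95.3° → φ = 13.914°, λ = -36.952°.
Leg 2: from (13.914°, -36.952°), δ = 2709.9/3958.8 = 0.684526 rad, θ = 226° → φ = -13.889°, λ = -64.892°.
Leg 3: from (-13.889°, -64.892°), δ = 2547.5/3958.8 = 0.643503 rad, θ = 85° → φ = -8.122°, λ = -27.751°.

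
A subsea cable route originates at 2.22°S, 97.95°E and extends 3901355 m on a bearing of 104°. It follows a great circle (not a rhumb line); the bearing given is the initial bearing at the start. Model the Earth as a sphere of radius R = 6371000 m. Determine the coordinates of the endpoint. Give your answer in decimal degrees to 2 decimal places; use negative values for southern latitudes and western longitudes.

The arc subtends δ = 3901355/6371000 = 0.612361 rad at the centre.
Converting: φ₁ = -0.038746 rad, θ = 1.815142 rad.
Applying the spherical law of cosines for sides, sin φ₂ = sin φ₁ cos δ + cos φ₁ sin δ cos θ = -0.170651, so φ₂ = -9.83°.
Then Δλ = atan2(0.557309, 0.811682) = 0.601682 rad, from sin θ sin δ cos φ₁ over cos δ − sin φ₁ sin φ₂.
Hence λ₂ = 97.95° + 34.47° = 132.42°.

latitude -9.83°, longitude 132.42°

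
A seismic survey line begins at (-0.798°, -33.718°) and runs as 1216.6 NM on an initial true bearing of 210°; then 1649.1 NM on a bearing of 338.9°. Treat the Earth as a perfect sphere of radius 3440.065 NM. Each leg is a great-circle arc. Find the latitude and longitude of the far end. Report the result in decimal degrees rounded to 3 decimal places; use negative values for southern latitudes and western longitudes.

Apply the spherical direct solution leg by leg, carrying full precision between legs.
Leg 1: from (-0.798°, -33.718°), δ = 1216.6/3440.065 = 0.353656 rad, θ = 210° → φ = -18.238°, λ = -44.223°.
Leg 2: from (-18.238°, -44.223°), δ = 1649.1/3440.065 = 0.479380 rad, θ = 338.9° → φ = 7.527°, λ = -53.865°.

latitude 7.527°, longitude -53.865°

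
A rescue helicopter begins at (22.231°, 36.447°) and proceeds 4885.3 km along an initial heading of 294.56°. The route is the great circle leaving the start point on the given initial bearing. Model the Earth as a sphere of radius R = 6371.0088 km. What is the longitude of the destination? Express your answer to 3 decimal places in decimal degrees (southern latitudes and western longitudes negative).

Angular distance δ = d/R = 4885.3 / 6371.0088 = 0.766802 rad.
Start latitude φ₁ = 0.388004 rad; initial bearing θ = 5.141042 rad.
Applying the spherical law of cosines for sides, sin φ₂ = sin φ₁ cos δ + cos φ₁ sin δ cos θ = 0.539409, so φ₂ = 32.643°.
For the longitude increment, Δλ = atan2( sin θ sin δ cos φ₁, cos δ − sin φ₁ sin φ₂ ) = atan2(-0.584152, 0.516052) = -48.542°.
λ₂ = λ₁ + Δλ = -12.095°.

longitude -12.095°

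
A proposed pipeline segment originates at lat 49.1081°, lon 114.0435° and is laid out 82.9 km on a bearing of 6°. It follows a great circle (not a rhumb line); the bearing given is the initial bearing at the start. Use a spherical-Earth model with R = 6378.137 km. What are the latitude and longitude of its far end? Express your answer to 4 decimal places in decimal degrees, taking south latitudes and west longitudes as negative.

The arc subtends δ = 82.9/6378.137 = 0.012998 rad at the centre.
With φ₁ = 49.1081° = 0.857098 rad and θ = 6° = 0.104720 rad:
sin φ₂ = sin φ₁ cos δ + cos φ₁ sin δ cos θ = (0.755946)(0.999916) + (0.654634)(0.012997)(0.994522) = 0.764344
φ₂ = asin(0.764344) = 0.870023 rad = 49.8487°.
Δλ = atan2( sin θ sin δ cos φ₁ , cos δ − sin φ₁ sin φ₂ ) = atan2(0.000889, 0.422113) = 0.002107 rad = 0.1207°.
λ₂ = 114.0435° + 0.1207° = 114.1642°.

latitude 49.8487°, longitude 114.1642°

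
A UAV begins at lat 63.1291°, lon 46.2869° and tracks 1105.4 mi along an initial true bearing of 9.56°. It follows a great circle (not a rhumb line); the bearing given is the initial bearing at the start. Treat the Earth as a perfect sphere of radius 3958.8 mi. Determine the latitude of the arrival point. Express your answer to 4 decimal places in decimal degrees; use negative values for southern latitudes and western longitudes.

Angular distance δ = d/R = 1105.4 / 3958.8 = 0.279226 rad.
Converting: φ₁ = 1.101811 rad, θ = 0.166853 rad.
Applying the spherical law of cosines for sides, sin φ₂ = sin φ₁ cos δ + cos φ₁ sin δ cos θ = 0.980320, so φ₂ = 78.6140°.
Δλ = atan2( sin θ sin δ cos φ₁ , cos δ − sin φ₁ sin φ₂ ) = atan2(0.020689, 0.086797) = 0.233992 rad = 13.4068°.
λ₂ = 46.2869° + 13.4068° = 59.6937°.

latitude 78.6140°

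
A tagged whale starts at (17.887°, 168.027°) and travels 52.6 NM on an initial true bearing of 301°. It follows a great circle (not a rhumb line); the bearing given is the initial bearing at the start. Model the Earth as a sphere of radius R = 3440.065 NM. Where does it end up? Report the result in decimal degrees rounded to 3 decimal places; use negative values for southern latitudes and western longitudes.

latitude 18.337°, longitude 167.236°

Central angle δ = d/R = 0.015290 rad.
Start latitude φ₁ = 0.312187 rad; initial bearing θ = 5.253441 rad.
Applying the spherical law of cosines for sides, sin φ₂ = sin φ₁ cos δ + cos φ₁ sin δ cos θ = 0.314599, so φ₂ = 18.337°.
Δλ = atan2( sin θ sin δ cos φ₁ , cos δ − sin φ₁ sin φ₂ ) = atan2(-0.012472, 0.903257) = -0.013807 rad = -0.791°.
Hence λ₂ = 168.027° + -0.791° = 167.236°.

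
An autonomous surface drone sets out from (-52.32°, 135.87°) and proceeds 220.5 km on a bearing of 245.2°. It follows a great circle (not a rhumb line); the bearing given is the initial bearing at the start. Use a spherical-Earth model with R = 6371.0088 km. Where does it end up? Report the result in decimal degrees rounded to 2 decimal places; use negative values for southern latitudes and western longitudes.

latitude -53.11°, longitude 132.87°

δ = 220.5/6371.0088 = 0.034610 rad (1.9830°).
With φ₁ = -52.32° = -0.913156 rad and θ = 245.2° = 4.279547 rad:
Destination latitude: φ₂ = arcsin( sin φ₁ cos δ + cos φ₁ sin δ cos θ ) = arcsin(-0.799835) = -53.11°.
For the longitude increment, Δλ = atan2( sin θ sin δ cos φ₁, cos δ − sin φ₁ sin φ₂ ) = atan2(-0.019200, 0.366382) = -3.00°.
λ₂ = 135.87° + -3.00° = 132.87°.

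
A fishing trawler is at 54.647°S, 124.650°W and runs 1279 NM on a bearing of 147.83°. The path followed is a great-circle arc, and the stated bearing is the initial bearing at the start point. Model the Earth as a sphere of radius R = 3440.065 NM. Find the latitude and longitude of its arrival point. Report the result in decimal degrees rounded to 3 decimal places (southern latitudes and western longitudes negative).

latitude -69.687°, longitude -90.789°

Central angle δ = d/R = 0.371795 rad.
With φ₁ = -54.647° = -0.953770 rad and θ = 147.83° = 2.580120 rad:
sin φ₂ = sin φ₁ cos δ + cos φ₁ sin δ cos θ = (-0.815603)(0.931677) + (0.578612)(0.363289)(-0.846472) = -0.937809
φ₂ = asin(-0.937809) = -1.216265 rad = -69.687°.
Then Δλ = atan2(0.111919, 0.166797) = 0.590990 rad, from sin θ sin δ cos φ₁ over cos δ − sin φ₁ sin φ₂.
λ₂ = λ₁ + Δλ = -90.789°.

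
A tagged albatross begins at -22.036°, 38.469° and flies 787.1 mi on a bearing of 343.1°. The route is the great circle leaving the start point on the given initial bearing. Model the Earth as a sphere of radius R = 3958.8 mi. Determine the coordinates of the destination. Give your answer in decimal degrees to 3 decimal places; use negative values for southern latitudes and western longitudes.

Central angle δ = d/R = 0.198823 rad.
Converting: φ₁ = -0.384601 rad, θ = 5.988225 rad.
Applying the spherical law of cosines for sides, sin φ₂ = sin φ₁ cos δ + cos φ₁ sin δ cos θ = -0.192618, so φ₂ = -11.106°.
Δλ = atan2( sin θ sin δ cos φ₁ , cos δ − sin φ₁ sin φ₂ ) = atan2(-0.053224, 0.908032) = -0.058547 rad = -3.355°.
Hence λ₂ = 38.469° + -3.355° = 35.114°.

latitude -11.106°, longitude 35.114°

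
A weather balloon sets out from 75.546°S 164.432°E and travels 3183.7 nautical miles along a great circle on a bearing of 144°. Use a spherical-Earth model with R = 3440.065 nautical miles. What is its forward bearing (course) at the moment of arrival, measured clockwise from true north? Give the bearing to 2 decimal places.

final bearing 12.68°

The arc subtends δ = 3183.7/3440.065 = 0.925477 rad at the centre.
Start latitude φ₁ = -1.318526 rad; initial bearing θ = 2.513274 rad.
Applying the spherical law of cosines for sides, sin φ₂ = sin φ₁ cos δ + cos φ₁ sin δ cos θ = -0.743742, so φ₂ = -48.051°.
Δλ = atan2( sin θ sin δ cos φ₁ , cos δ − sin φ₁ sin φ₂ ) = atan2(0.117210, -0.118748) = 2.362713 rad = 135.373°.
λ₂ = 164.432° + 135.373° = 299.805°, normalized to (−180°, 180°] → -60.195°.
The forward bearing on arrival equals the back-azimuth from the destination plus 180°.
Back-azimuth from P₂ (-48.05°, -60.19°) to P₁ (-75.55°, 164.43°), with Δλ' = λ₁ − λ₂ = 224.63°: atan2( sin Δλ' cos φ₁ , cos φ₂ sin φ₁ − sin φ₂ cos φ₁ cos Δλ' ) = 192.68°.
Final bearing = (192.68° + 180°) mod 360° = 12.68°.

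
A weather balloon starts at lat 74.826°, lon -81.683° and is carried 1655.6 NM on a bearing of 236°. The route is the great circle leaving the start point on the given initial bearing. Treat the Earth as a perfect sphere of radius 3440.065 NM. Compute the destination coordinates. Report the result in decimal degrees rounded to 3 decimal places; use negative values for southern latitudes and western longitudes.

δ = 1655.6/3440.065 = 0.481270 rad (27.5747°).
With φ₁ = 74.826° = 1.305960 rad and θ = 236° = 4.118977 rad:
Applying the spherical law of cosines for sides, sin φ₂ = sin φ₁ cos δ + cos φ₁ sin δ cos θ = 0.787748, so φ₂ = 51.976°.
Then Δλ = atan2(-0.100451, 0.126124) = -0.672571 rad, from sin θ sin δ cos φ₁ over cos δ − sin φ₁ sin φ₂.
λ₂ = -81.683° + -38.535° = -120.218°.

latitude 51.976°, longitude -120.218°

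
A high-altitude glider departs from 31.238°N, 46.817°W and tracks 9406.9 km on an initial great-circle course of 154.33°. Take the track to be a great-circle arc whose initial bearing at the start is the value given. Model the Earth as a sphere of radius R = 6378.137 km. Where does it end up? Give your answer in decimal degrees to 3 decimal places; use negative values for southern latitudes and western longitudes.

The arc subtends δ = 9406.9/6378.137 = 1.474866 rad at the centre.
Converting: φ₁ = 0.545206 rad, θ = 2.693567 rad.
Destination latitude: φ₂ = arcsin( sin φ₁ cos δ + cos φ₁ sin δ cos θ ) = arcsin(-0.717418) = -45.842°.
Δλ = atan2( sin θ sin δ cos φ₁ , cos δ − sin φ₁ sin φ₂ ) = atan2(0.368681, 0.467832) = 0.667420 rad = 38.240°.
Hence λ₂ = -46.817° + 38.240° = -8.577°.

latitude -45.842°, longitude -8.577°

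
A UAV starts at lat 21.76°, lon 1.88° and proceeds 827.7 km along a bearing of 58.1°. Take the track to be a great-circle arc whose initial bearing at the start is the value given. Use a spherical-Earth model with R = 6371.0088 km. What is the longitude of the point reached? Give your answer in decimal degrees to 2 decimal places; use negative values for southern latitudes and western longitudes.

longitude 8.88°

Angular distance δ = d/R = 827.7 / 6371.0088 = 0.129917 rad.
Start latitude φ₁ = 0.379784 rad; initial bearing θ = 1.014036 rad.
Destination latitude: φ₂ = arcsin( sin φ₁ cos δ + cos φ₁ sin δ cos θ ) = arcsin(0.431177) = 25.54°.
Then Δλ = atan2(0.102149, 0.831727) = 0.122203 rad, from sin θ sin δ cos φ₁ over cos δ − sin φ₁ sin φ₂.
λ₂ = λ₁ + Δλ = 8.88°.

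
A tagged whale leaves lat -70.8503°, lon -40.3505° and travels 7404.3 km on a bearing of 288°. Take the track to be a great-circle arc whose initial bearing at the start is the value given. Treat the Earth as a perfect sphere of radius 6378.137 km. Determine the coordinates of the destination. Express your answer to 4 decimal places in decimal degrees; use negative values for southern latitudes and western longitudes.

Central angle δ = d/R = 1.160888 rad.
Start latitude φ₁ = -1.236571 rad; initial bearing θ = 5.026548 rad.
sin φ₂ = sin φ₁ cos δ + cos φ₁ sin δ cos θ = (-0.944665)(0.398526) + (0.328037)(0.917157)(0.309017) = -0.283502
φ₂ = asin(-0.283502) = -0.287444 rad = -16.4693°.
For the longitude increment, Δλ = atan2( sin θ sin δ cos φ₁, cos δ − sin φ₁ sin φ₂ ) = atan2(-0.286137, 0.130712) = -65.4484°.
λ₂ = λ₁ + Δλ = -105.7989°.

latitude -16.4693°, longitude -105.7989°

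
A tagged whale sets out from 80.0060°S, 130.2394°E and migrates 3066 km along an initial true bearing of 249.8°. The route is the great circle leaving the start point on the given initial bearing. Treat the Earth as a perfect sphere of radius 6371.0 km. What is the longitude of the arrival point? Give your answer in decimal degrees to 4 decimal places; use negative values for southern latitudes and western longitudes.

longitude 39.7682°

Central angle δ = d/R = 0.481243 rad.
Start latitude φ₁ = -1.396368 rad; initial bearing θ = 4.359832 rad.
Destination latitude: φ₂ = arcsin( sin φ₁ cos δ + cos φ₁ sin δ cos θ ) = arcsin(-0.900708) = -64.2512°.
Then Δλ = atan2(-0.075390, -0.000620) = -1.579021 rad, from sin θ sin δ cos φ₁ over cos δ − sin φ₁ sin φ₂.
λ₂ = 130.2394° + -90.4712° = 39.7682°.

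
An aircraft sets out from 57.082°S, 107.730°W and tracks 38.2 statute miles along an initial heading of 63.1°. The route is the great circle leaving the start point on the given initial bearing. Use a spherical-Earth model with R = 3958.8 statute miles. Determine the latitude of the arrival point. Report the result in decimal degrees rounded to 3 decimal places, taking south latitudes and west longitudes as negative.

Angular distance δ = d/R = 38.2 / 3958.8 = 0.009649 rad.
Start latitude φ₁ = -0.996269 rad; initial bearing θ = 1.101303 rad.
Applying the spherical law of cosines for sides, sin φ₂ = sin φ₁ cos δ + cos φ₁ sin δ cos θ = -0.837038, so φ₂ = -56.829°.
For the longitude increment, Δλ = atan2( sin θ sin δ cos φ₁, cos δ − sin φ₁ sin φ₂ ) = atan2(0.004676, 0.297303) = 0.901°.
Hence λ₂ = -107.730° + 0.901° = -106.829°.

latitude -56.829°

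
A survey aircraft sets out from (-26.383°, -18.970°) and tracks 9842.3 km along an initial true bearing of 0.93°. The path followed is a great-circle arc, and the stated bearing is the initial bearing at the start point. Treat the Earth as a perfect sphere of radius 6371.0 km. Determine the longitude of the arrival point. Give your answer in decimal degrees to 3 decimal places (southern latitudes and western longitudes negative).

longitude -16.982°

δ = 9842.3/6371 = 1.544860 rad (88.5139°).
Converting: φ₁ = -0.460470 rad, θ = 0.016232 rad.
Applying the spherical law of cosines for sides, sin φ₂ = sin φ₁ cos δ + cos φ₁ sin δ cos θ = 0.883900, so φ₂ = 62.116°.
Then Δλ = atan2(0.014535, 0.418712) = 0.034701 rad, from sin θ sin δ cos φ₁ over cos δ − sin φ₁ sin φ₂.
Hence λ₂ = -18.970° + 1.988° = -16.982°.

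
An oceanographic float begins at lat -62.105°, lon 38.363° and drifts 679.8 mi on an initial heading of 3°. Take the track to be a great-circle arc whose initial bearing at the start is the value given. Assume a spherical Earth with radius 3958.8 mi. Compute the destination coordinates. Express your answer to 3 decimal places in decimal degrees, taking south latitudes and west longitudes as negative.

latitude -52.277°, longitude 39.200°

δ = 679.8/3958.8 = 0.171719 rad (9.8388°).
Start latitude φ₁ = -1.083937 rad; initial bearing θ = 0.052360 rad.
sin φ₂ = sin φ₁ cos δ + cos φ₁ sin δ cos θ = (-0.883806)(0.985293) + (0.467853)(0.170876)(0.998630) = -0.790973
φ₂ = asin(-0.790973) = -0.912397 rad = -52.277°.
Δλ = atan2( sin θ sin δ cos φ₁ , cos δ − sin φ₁ sin φ₂ ) = atan2(0.004184, 0.286226) = 0.014617 rad = 0.837°.
λ₂ = λ₁ + Δλ = 39.200°.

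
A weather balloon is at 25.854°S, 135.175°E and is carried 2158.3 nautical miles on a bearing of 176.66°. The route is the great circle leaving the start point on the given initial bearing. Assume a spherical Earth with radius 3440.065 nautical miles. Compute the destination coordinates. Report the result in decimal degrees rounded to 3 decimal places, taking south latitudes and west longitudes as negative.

latitude -61.693°, longitude 139.311°

The arc subtends δ = 2158.3/3440.065 = 0.627401 rad at the centre.
Converting: φ₁ = -0.451237 rad, θ = 3.083299 rad.
Applying the spherical law of cosines for sides, sin φ₂ = sin φ₁ cos δ + cos φ₁ sin δ cos θ = -0.880418, so φ₂ = -61.693°.
For the longitude increment, Δλ = atan2( sin θ sin δ cos φ₁, cos δ − sin φ₁ sin φ₂ ) = atan2(0.030778, 0.425624) = 4.136°.
λ₂ = 135.175° + 4.136° = 139.311°.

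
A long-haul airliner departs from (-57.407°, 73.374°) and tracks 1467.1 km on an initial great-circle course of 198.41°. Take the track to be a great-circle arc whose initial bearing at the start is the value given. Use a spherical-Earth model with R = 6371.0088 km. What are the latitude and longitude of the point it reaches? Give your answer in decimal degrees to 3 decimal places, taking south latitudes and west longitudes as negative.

Angular distance δ = d/R = 1467.1 / 6371.0088 = 0.230278 rad.
With φ₁ = -57.407° = -1.001941 rad and θ = 198.41° = 3.462908 rad:
sin φ₂ = sin φ₁ cos δ + cos φ₁ sin δ cos θ = (-0.842518)(0.973603) + (0.538668)(0.228248)(-0.948821) = -0.936936
φ₂ = asin(-0.936936) = -1.213757 rad = -69.543°.
Δλ = atan2( sin θ sin δ cos φ₁ , cos δ − sin φ₁ sin φ₂ ) = atan2(-0.038829, 0.184218) = -0.207739 rad = -11.903°.
λ₂ = 73.374° + -11.903° = 61.471°.

latitude -69.543°, longitude 61.471°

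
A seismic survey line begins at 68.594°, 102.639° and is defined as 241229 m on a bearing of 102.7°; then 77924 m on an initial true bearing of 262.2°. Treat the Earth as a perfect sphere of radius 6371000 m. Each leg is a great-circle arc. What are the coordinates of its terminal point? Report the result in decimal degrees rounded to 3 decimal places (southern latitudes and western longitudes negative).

latitude 67.914°, longitude 106.454°

Apply the spherical direct solution leg by leg, carrying full precision between legs.
Leg 1: from (68.594°, 102.639°), δ = 241229/6371000 = 0.037864 rad, θ = 102.7° → φ = 68.020°, λ = 108.301°.
Leg 2: from (68.020°, 108.301°), δ = 77924/6371000 = 0.012231 rad, θ = 262.2° → φ = 67.914°, λ = 106.454°.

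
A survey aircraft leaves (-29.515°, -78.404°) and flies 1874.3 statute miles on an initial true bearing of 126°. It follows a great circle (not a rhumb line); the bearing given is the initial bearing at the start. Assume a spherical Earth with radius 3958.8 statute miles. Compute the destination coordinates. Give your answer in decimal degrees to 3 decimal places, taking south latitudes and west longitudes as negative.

Central angle δ = d/R = 0.473452 rad.
Converting: φ₁ = -0.515134 rad, θ = 2.199115 rad.
sin φ₂ = sin φ₁ cos δ + cos φ₁ sin δ cos θ = (-0.492651)(0.890000) + (0.870227)(0.455961)(-0.587785) = -0.671687
φ₂ = asin(-0.671687) = -0.736483 rad = -42.197°.
Δλ = atan2( sin θ sin δ cos φ₁ , cos δ − sin φ₁ sin φ₂ ) = atan2(0.321009, 0.559092) = 0.521204 rad = 29.863°.
λ₂ = λ₁ + Δλ = -48.541°.

latitude -42.197°, longitude -48.541°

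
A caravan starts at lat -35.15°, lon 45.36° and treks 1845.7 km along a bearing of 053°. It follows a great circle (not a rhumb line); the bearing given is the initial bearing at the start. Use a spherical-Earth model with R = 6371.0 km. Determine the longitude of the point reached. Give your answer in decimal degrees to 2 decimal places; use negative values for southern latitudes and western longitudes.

The arc subtends δ = 1845.7/6371 = 0.289703 rad at the centre.
With φ₁ = -35.15° = -0.613483 rad and θ = 53° = 0.925025 rad:
Applying the spherical law of cosines for sides, sin φ₂ = sin φ₁ cos δ + cos φ₁ sin δ cos θ = -0.411159, so φ₂ = -24.28°.
Δλ = atan2( sin θ sin δ cos φ₁ , cos δ − sin φ₁ sin φ₂ ) = atan2(0.186542, 0.721617) = 0.252968 rad = 14.49°.
λ₂ = λ₁ + Δλ = 59.85°.

longitude 59.85°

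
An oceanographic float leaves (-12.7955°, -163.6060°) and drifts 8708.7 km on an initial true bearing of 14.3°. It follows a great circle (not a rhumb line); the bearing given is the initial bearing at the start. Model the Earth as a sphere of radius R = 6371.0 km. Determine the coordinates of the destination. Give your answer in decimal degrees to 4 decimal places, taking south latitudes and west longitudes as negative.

latitude 61.7080°, longitude -132.9194°

δ = 8708.7/6371 = 1.366928 rad (78.3192°).
Start latitude φ₁ = -0.223324 rad; initial bearing θ = 0.249582 rad.
Destination latitude: φ₂ = arcsin( sin φ₁ cos δ + cos φ₁ sin δ cos θ ) = arcsin(0.880544) = 61.7080°.
Then Δλ = atan2(0.235877, 0.397475) = 0.535582 rad, from sin θ sin δ cos φ₁ over cos δ − sin φ₁ sin φ₂.
Hence λ₂ = -163.6060° + 30.6866° = -132.9194°.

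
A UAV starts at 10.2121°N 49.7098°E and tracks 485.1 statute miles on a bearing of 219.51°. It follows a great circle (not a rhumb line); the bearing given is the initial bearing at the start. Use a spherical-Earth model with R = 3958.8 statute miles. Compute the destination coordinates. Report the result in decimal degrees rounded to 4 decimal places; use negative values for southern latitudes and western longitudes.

latitude 4.7699°, longitude 45.2342°

Central angle δ = d/R = 0.122537 rad.
With φ₁ = 10.2121° = 0.178235 rad and θ = 219.51° = 3.831172 rad:
sin φ₂ = sin φ₁ cos δ + cos φ₁ sin δ cos θ = (0.177293)(0.992502) + (0.984158)(0.122231)(-0.771514) = 0.083154
φ₂ = asin(0.083154) = 0.083251 rad = 4.7699°.
Then Δλ = atan2(-0.076533, 0.977759) = -0.078114 rad, from sin θ sin δ cos φ₁ over cos δ − sin φ₁ sin φ₂.
λ₂ = 49.7098° + -4.4756° = 45.2342°.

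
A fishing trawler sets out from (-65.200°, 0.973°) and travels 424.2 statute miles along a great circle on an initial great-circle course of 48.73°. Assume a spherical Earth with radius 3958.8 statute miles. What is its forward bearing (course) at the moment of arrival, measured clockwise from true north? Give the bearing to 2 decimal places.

final bearing 40.27°

Central angle δ = d/R = 0.107154 rad.
Start latitude φ₁ = -1.137955 rad; initial bearing θ = 0.850499 rad.
sin φ₂ = sin φ₁ cos δ + cos φ₁ sin δ cos θ = (-0.907777)(0.994265) + (0.419452)(0.106949)(0.659608) = -0.872981
φ₂ = asin(-0.872981) = -1.061281 rad = -60.807°.
Then Δλ = atan2(0.033717, 0.201792) = 0.165559 rad, from sin θ sin δ cos φ₁ over cos δ − sin φ₁ sin φ₂.
λ₂ = 0.973° + 9.486° = 10.459°.
The forward bearing on arrival equals the back-azimuth from the destination plus 180°.
Back-azimuth from P₂ (-60.81°, 10.46°) to P₁ (-65.20°, 0.97°), with Δλ' = λ₁ − λ₂ = -9.49°: atan2( sin Δλ' cos φ₁ , cos φ₂ sin φ₁ − sin φ₂ cos φ₁ cos Δλ' ) = 220.27°.
Final bearing = (220.27° + 180°) mod 360° = 40.27°.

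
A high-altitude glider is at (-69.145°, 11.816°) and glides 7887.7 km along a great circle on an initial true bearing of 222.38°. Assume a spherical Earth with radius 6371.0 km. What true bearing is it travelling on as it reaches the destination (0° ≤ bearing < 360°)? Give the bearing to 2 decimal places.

final bearing 343.25°

δ = 7887.7/6371 = 1.238063 rad (70.9358°).
With φ₁ = -69.145° = -1.206808 rad and θ = 222.38° = 3.881263 rad:
Destination latitude: φ₂ = arcsin( sin φ₁ cos δ + cos φ₁ sin δ cos θ ) = arcsin(-0.553782) = -33.627°.
For the longitude increment, Δλ = atan2( sin θ sin δ cos φ₁, cos δ − sin φ₁ sin φ₂ ) = atan2(-0.226801, -0.190873) = -130.083°.
λ₂ = 11.816° + -130.083° = -118.267°.
The forward bearing on arrival equals the back-azimuth from the destination plus 180°.
Back-azimuth from P₂ (-33.63°, -118.27°) to P₁ (-69.14°, 11.82°), with Δλ' = λ₁ − λ₂ = 130.08°: atan2( sin Δλ' cos φ₁ , cos φ₂ sin φ₁ − sin φ₂ cos φ₁ cos Δλ' ) = 163.25°.
Final bearing = (163.25° + 180°) mod 360° = 343.25°.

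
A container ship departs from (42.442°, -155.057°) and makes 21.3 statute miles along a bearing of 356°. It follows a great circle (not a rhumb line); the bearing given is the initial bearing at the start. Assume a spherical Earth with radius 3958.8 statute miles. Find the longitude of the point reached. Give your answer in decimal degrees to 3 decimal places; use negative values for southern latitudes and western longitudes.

longitude -155.086°

Angular distance δ = d/R = 21.3 / 3958.8 = 0.005380 rad.
Start latitude φ₁ = 0.740753 rad; initial bearing θ = 6.213372 rad.
sin φ₂ = sin φ₁ cos δ + cos φ₁ sin δ cos θ = (0.674844)(0.999986) + (0.737961)(0.005380)(0.997564) = 0.678795
φ₂ = asin(0.678795) = 0.746120 rad = 42.750°.
Then Δλ = atan2(-0.000277, 0.541905) = -0.000511 rad, from sin θ sin δ cos φ₁ over cos δ − sin φ₁ sin φ₂.
Hence λ₂ = -155.057° + -0.029° = -155.086°.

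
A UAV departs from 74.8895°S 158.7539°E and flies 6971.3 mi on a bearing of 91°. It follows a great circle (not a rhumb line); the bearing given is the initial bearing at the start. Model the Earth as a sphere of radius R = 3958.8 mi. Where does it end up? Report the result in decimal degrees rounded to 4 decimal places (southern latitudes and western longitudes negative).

latitude 10.2544°, longitude -107.4108°

δ = 6971.3/3958.8 = 1.760963 rad (100.8957°).
Converting: φ₁ = -1.307068 rad, θ = 1.588250 rad.
sin φ₂ = sin φ₁ cos δ + cos φ₁ sin δ cos θ = (-0.965425)(-0.189022) + (0.260681)(0.981973)(-0.017452) = 0.178020
φ₂ = asin(0.178020) = 0.178973 rad = 10.2544°.
Δλ = atan2( sin θ sin δ cos φ₁ , cos δ − sin φ₁ sin φ₂ ) = atan2(0.255943, -0.017158) = 1.637735 rad = 93.8353°.
λ₂ = 158.7539° + 93.8353° = 252.5892°, normalized to (−180°, 180°] → -107.4108°.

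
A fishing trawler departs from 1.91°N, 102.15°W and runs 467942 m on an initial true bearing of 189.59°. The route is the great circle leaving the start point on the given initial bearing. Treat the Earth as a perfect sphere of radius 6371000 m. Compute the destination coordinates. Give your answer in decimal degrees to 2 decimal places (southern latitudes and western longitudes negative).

The arc subtends δ = 467942/6371000 = 0.073449 rad at the centre.
Start latitude φ₁ = 0.033336 rad; initial bearing θ = 3.308970 rad.
Destination latitude: φ₂ = arcsin( sin φ₁ cos δ + cos φ₁ sin δ cos θ ) = arcsin(-0.039077) = -2.24°.
Δλ = atan2( sin θ sin δ cos φ₁ , cos δ − sin φ₁ sin φ₂ ) = atan2(-0.012219, 0.998606) = -0.012235 rad = -0.70°.
Hence λ₂ = -102.15° + -0.70° = -102.85°.

latitude -2.24°, longitude -102.85°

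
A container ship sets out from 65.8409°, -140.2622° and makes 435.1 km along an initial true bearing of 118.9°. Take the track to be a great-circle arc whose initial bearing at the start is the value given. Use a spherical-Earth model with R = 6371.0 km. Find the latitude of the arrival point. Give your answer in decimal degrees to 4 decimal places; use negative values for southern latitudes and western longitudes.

Angular distance δ = d/R = 435.1 / 6371 = 0.068294 rad.
Converting: φ₁ = 1.149140 rad, θ = 2.075196 rad.
Destination latitude: φ₂ = arcsin( sin φ₁ cos δ + cos φ₁ sin δ cos θ ) = arcsin(0.896788) = 63.7390°.
Δλ = atan2( sin θ sin δ cos φ₁ , cos δ − sin φ₁ sin φ₂ ) = atan2(0.024451, 0.179428) = 0.135437 rad = 7.7600°.
Hence λ₂ = -140.2622° + 7.7600° = -132.5022°.

latitude 63.7390°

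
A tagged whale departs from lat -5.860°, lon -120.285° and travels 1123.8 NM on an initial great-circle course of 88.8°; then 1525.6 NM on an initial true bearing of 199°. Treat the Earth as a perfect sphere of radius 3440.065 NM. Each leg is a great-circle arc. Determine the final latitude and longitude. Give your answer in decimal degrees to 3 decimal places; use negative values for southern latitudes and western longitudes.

Apply the spherical direct solution leg by leg, carrying full precision between legs.
Leg 1: from (-5.860°, -120.285°), δ = 1123.8/3440.065 = 0.326680 rad, θ = 88.8° → φ = -5.164°, λ = -101.493°.
Leg 2: from (-5.164°, -101.493°), δ = 1525.6/3440.065 = 0.443480 rad, θ = 199° → φ = -29.037°, λ = -110.687°.

latitude -29.037°, longitude -110.687°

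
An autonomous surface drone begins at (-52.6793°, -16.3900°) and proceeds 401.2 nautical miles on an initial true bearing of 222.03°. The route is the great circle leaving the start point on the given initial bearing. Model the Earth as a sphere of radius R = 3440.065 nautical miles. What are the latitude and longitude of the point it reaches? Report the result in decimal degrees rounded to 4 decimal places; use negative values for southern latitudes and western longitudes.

latitude -57.3789°, longitude -24.6993°

The arc subtends δ = 401.2/3440.065 = 0.116626 rad at the centre.
Converting: φ₁ = -0.919427 rad, θ = 3.875155 rad.
sin φ₂ = sin φ₁ cos δ + cos φ₁ sin δ cos θ = (-0.795254)(0.993207) + (0.606276)(0.116362)(-0.742794) = -0.842254
φ₂ = asin(-0.842254) = -1.001451 rad = -57.3789°.
Then Δλ = atan2(-0.047233, 0.323400) = -0.145025 rad, from sin θ sin δ cos φ₁ over cos δ − sin φ₁ sin φ₂.
λ₂ = -16.3900° + -8.3093° = -24.6993°.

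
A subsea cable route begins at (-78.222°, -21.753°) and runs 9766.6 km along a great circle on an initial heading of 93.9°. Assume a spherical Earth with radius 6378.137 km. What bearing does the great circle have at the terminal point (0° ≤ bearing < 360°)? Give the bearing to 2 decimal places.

Angular distance δ = d/R = 9766.6 / 6378.137 = 1.531262 rad.
With φ₁ = -78.222° = -1.365231 rad and θ = 93.9° = 1.638864 rad:
sin φ₂ = sin φ₁ cos δ + cos φ₁ sin δ cos θ = (-0.978946)(0.039524) + (0.204120)(0.999219)(-0.068015) = -0.052564
φ₂ = asin(-0.052564) = -0.052588 rad = -3.013°.
Δλ = atan2( sin θ sin δ cos φ₁ , cos δ − sin φ₁ sin φ₂ ) = atan2(0.203488, -0.011934) = 1.629374 rad = 93.356°.
Hence λ₂ = -21.753° + 93.356° = 71.603°.
The forward bearing on arrival equals the back-azimuth from the destination plus 180°.
Back-azimuth from P₂ (-3.01°, 71.60°) to P₁ (-78.22°, -21.75°), with Δλ' = λ₁ − λ₂ = -93.36°: atan2( sin Δλ' cos φ₁ , cos φ₂ sin φ₁ − sin φ₂ cos φ₁ cos Δλ' ) = 191.77°.
Final bearing = (191.77° + 180°) mod 360° = 11.77°.

final bearing 11.77°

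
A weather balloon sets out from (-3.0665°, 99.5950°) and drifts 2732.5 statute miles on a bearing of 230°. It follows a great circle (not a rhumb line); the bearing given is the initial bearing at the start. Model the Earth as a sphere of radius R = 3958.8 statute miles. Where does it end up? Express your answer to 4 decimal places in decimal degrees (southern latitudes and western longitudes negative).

δ = 2732.5/3958.8 = 0.690234 rad (39.5475°).
Converting: φ₁ = -0.053521 rad, θ = 4.014257 rad.
Destination latitude: φ₂ = arcsin( sin φ₁ cos δ + cos φ₁ sin δ cos θ ) = arcsin(-0.449938) = -26.7397°.
Then Δλ = atan2(-0.487056, 0.747027) = -0.577774 rad, from sin θ sin δ cos φ₁ over cos δ − sin φ₁ sin φ₂.
Hence λ₂ = 99.5950° + -33.1040° = 66.4910°.

latitude -26.7397°, longitude 66.4910°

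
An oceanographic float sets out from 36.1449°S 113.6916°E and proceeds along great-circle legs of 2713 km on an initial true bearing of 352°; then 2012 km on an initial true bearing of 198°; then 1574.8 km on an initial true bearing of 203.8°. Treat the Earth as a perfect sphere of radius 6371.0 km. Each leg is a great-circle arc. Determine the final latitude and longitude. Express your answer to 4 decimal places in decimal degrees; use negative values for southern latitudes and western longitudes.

latitude -41.8000°, longitude 96.4088°

Apply the spherical direct solution leg by leg, carrying full precision between legs.
Leg 1: from (-36.1449°, 113.6916°), δ = 2713/6371 = 0.425836 rad, θ = 352° → φ = -11.9364°, λ = 110.3229°.
Leg 2: from (-11.9364°, 110.3229°), δ = 2012/6371 = 0.315806 rad, θ = 198° → φ = -29.0512°, λ = 104.0198°.
Leg 3: from (-29.0512°, 104.0198°), δ = 1574.8/6371 = 0.247183 rad, θ = 203.8° → φ = -41.8000°, λ = 96.4088°.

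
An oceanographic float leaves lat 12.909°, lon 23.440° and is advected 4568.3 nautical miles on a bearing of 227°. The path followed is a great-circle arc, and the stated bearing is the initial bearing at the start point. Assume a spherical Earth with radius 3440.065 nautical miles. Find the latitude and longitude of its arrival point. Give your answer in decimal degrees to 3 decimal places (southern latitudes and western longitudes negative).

Angular distance δ = d/R = 4568.3 / 3440.065 = 1.327969 rad.
With φ₁ = 12.909° = 0.225305 rad and θ = 227° = 3.961897 rad:
Destination latitude: φ₂ = arcsin( sin φ₁ cos δ + cos φ₁ sin δ cos θ ) = arcsin(-0.591542) = -36.267°.
Δλ = atan2( sin θ sin δ cos φ₁ , cos δ − sin φ₁ sin φ₂ ) = atan2(-0.691955, 0.372600) = -1.076845 rad = -61.699°.
λ₂ = λ₁ + Δλ = -38.259°.

latitude -36.267°, longitude -38.259°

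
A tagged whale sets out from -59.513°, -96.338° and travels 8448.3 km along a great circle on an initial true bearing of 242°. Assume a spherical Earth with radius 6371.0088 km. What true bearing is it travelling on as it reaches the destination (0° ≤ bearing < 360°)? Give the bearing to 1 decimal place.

Angular distance δ = d/R = 8448.3 / 6371.0088 = 1.326054 rad.
Start latitude φ₁ = -1.038698 rad; initial bearing θ = 4.223697 rad.
sin φ₂ = sin φ₁ cos δ + cos φ₁ sin δ cos θ = (-0.861744)(0.242307) + (0.507343)(0.970200)(-0.469472) = -0.439891
φ₂ = asin(-0.439891) = -0.455478 rad = -26.097°.
Δλ = atan2( sin θ sin δ cos φ₁ , cos δ − sin φ₁ sin φ₂ ) = atan2(-0.434608, -0.136767) = -1.875676 rad = -107.468°.
λ₂ = -96.338° + -107.468° = -203.806°, normalized to (−180°, 180°] → 156.194°.
The forward bearing on arrival equals the back-azimuth from the destination plus 180°.
Back-azimuth from P₂ (-26.1°, 156.2°) to P₁ (-59.5°, -96.3°), with Δλ' = λ₁ − λ₂ = -252.5°: atan2( sin Δλ' cos φ₁ , cos φ₂ sin φ₁ − sin φ₂ cos φ₁ cos Δλ' ) = 150.1°.
Final bearing = (150.1° + 180°) mod 360° = 330.1°.

final bearing 330.1°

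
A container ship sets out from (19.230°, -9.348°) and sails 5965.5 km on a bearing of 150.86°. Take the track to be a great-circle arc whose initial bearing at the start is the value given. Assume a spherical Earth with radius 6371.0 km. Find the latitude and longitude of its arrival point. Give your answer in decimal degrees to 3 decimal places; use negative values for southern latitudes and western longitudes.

Angular distance δ = d/R = 5965.5 / 6371 = 0.936352 rad.
Converting: φ₁ = 0.335627 rad, θ = 2.633004 rad.
sin φ₂ = sin φ₁ cos δ + cos φ₁ sin δ cos θ = (0.329361)(0.592730) + (0.944204)(0.805401)(-0.873432) = -0.468991
φ₂ = asin(-0.468991) = -0.488148 rad = -27.969°.
For the longitude increment, Δλ = atan2( sin θ sin δ cos φ₁, cos δ − sin φ₁ sin φ₂ ) = atan2(0.370304, 0.747197) = 26.363°.
λ₂ = -9.348° + 26.363° = 17.015°.

latitude -27.969°, longitude 17.015°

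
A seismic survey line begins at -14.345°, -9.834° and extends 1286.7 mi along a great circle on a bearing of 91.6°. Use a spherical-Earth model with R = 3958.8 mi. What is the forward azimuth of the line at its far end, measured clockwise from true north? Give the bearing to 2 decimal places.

The arc subtends δ = 1286.7/3958.8 = 0.325023 rad at the centre.
With φ₁ = -14.345° = -0.250367 rad and θ = 91.6° = 1.598722 rad:
sin φ₂ = sin φ₁ cos δ + cos φ₁ sin δ cos θ = (-0.247760)(0.947643) + (0.968821)(0.319330)(-0.027922) = -0.243426
φ₂ = asin(-0.243426) = -0.245897 rad = -14.089°.
For the longitude increment, Δλ = atan2( sin θ sin δ cos φ₁, cos δ − sin φ₁ sin φ₂ ) = atan2(0.309253, 0.887332) = 19.214°.
λ₂ = -9.834° + 19.214° = 9.380°.
The forward bearing on arrival equals the back-azimuth from the destination plus 180°.
Back-azimuth from P₂ (-14.09°, 9.38°) to P₁ (-14.35°, -9.83°), with Δλ' = λ₁ − λ₂ = -19.21°: atan2( sin Δλ' cos φ₁ , cos φ₂ sin φ₁ − sin φ₂ cos φ₁ cos Δλ' ) = 266.84°.
Final bearing = (266.84° + 180°) mod 360° = 86.84°.

final bearing 86.84°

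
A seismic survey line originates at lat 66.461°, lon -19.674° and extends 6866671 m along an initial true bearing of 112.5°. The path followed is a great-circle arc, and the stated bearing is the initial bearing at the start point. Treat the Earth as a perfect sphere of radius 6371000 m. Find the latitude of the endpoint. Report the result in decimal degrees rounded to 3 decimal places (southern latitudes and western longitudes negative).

Angular distance δ = d/R = 6866671 / 6371000 = 1.077801 rad.
With φ₁ = 66.461° = 1.159963 rad and θ = 112.5° = 1.963495 rad:
Applying the spherical law of cosines for sides, sin φ₂ = sin φ₁ cos δ + cos φ₁ sin δ cos θ = 0.299251, so φ₂ = 17.413°.
Then Δλ = atan2(0.325035, 0.198916) = 1.021611 rad, from sin θ sin δ cos φ₁ over cos δ − sin φ₁ sin φ₂.
λ₂ = λ₁ + Δλ = 38.860°.

latitude 17.413°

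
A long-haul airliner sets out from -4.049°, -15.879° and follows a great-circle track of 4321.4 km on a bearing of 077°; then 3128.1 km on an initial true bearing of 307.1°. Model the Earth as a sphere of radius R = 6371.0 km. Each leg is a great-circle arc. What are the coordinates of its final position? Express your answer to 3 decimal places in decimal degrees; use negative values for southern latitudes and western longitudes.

Apply the spherical direct solution leg by leg, carrying full precision between legs.
Leg 1: from (-4.049°, -15.879°), δ = 4321.4/6371 = 0.678292 rad, θ = 77° → φ = 4.923°, λ = 21.975°.
Leg 2: from (4.923°, 21.975°), δ = 3128.1/6371 = 0.490990 rad, θ = 307.1° → φ = 21.041°, λ = -1.787°.

latitude 21.041°, longitude -1.787°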